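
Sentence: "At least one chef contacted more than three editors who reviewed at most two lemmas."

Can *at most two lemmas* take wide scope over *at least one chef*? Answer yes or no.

The DP *at most two lemmas* is contained in the relative clause *who reviewed at most two lemmas* modifying *more than three editors*.
QR out of a relative clause is ruled out by the relative-clause island constraint.
Hence only narrow scope for *at most two lemmas* (under *at least one chef*) survives.

No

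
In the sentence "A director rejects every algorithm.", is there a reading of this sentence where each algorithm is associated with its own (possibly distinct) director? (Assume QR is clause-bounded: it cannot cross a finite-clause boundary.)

The described interpretation is the *every algorithm* > *a director* scoping.
Both DPs are arguments of the same predicate; there is no clause or island boundary between them.
With no island boundary between them, the object can take inverse scope over the subject via ordinary QR within the clause.
The sentence is scopally ambiguous between *a director* > *every algorithm* and *every algorithm* > *a director*.

Yes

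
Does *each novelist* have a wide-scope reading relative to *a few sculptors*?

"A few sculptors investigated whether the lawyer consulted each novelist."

No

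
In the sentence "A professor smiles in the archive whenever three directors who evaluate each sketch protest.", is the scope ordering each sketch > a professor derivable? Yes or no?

*each sketch* is embedded in the relative clause *who evaluate each sketch*, which is itself inside the adjunct *whenever three directors who evaluate each sketch protest*.
Nested islands: the RC island is itself inside an adjunct island, so wide scope is doubly excluded.
Hence only narrow scope for *each sketch* (under *a professor*) survives.

No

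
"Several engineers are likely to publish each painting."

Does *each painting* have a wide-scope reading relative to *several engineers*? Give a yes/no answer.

Raising constructions are monoclausal for scope purposes; *each painting* is not separated from *several engineers* by any island.
Nothing blocks QR of the lower DP to a position above the higher one, so inverse scope is available.

Yes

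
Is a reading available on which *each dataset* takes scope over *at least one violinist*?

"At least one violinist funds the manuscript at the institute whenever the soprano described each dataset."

No

The target quantifier *each dataset* is part of the adjunct clause *whenever the soprano described each dataset*.
Since the clause is an adjunct (not a complement), the Adjunct Condition blocks QR across its edge.
The inverse ordering *each dataset* > *at least one violinist* is therefore underivable.
(Only the surface reading survives: one fixed violinist with respect to all the relevant datasets.)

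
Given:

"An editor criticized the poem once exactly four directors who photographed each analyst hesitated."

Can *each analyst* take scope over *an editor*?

*each analyst* is embedded in the relative clause *who photographed each analyst*, which is itself inside the adjunct *once exactly four directors who photographed each analyst hesitated*.
Nested islands: the RC island is itself inside an adjunct island, so wide scope is doubly excluded.
So *each analyst* cannot raise high enough to outscope *an editor*; only the surface ordering *an editor* > *each analyst* is available.
(Only the surface reading survives: one fixed editor with respect to all the relevant analysts.)

No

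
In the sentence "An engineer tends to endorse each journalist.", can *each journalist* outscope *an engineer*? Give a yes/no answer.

Yes

*each journalist* is the object of the infinitival complement of a raising predicate; raising infinitives are transparent for QR, so the two DPs are in effect clausemates.
Ordinary QR to a clause-peripheral position gives the wide-scope LF for the lower DP.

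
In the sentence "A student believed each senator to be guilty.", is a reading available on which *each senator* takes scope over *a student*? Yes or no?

Yes

ECM infinitives lack a CP barrier, so *each senator* can QR over the matrix subject *a student*.
With no island boundary between them, the object can take inverse scope over the subject via ordinary QR within the clause.
The sentence is scopally ambiguous between *a student* > *each senator* and *each senator* > *a student*.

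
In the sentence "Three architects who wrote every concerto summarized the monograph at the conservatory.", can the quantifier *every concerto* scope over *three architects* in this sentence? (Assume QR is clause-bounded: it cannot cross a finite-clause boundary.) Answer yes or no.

Structurally, *every concerto* is inside the relative clause *who wrote every concerto*.
Relative clauses block scope extraction: QR cannot target a position outside the modified NP.
So *every concerto* cannot raise to a position above *three architects*.

No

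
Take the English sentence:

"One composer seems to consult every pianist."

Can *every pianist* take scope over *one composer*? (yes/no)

Yes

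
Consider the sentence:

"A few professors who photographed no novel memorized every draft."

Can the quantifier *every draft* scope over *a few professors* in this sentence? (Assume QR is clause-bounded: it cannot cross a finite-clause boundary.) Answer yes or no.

Yes

*every draft* sits in the matrix clause, not in the relative clause on *a few professors*.
Clause-internal QR can adjoin the lower DP above the subject, yielding the inverse reading.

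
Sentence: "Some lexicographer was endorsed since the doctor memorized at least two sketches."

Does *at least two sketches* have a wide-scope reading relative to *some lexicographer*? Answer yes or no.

No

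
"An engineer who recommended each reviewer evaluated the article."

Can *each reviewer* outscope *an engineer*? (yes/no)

*each reviewer* is embedded in the relative clause *who recommended each reviewer*.
Quantifiers inside a relative clause are trapped there; the RC boundary blocks QR.
So *each reviewer* cannot raise high enough to outscope *an engineer*; only the surface ordering *an engineer* > *each reviewer* is available.

No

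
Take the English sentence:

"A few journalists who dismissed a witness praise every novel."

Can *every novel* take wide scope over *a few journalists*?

Yes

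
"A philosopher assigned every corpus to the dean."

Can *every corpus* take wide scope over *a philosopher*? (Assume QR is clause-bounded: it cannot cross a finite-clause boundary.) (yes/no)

*every corpus* and *a philosopher* are in the same minimal clause.
Since no island is crossed, the inverse ordering is licensed alongside surface scope.

Yes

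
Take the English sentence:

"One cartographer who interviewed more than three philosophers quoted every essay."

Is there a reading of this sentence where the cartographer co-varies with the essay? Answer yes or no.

That reading corresponds to *every essay* > *one cartographer*.
Although the sentence contains a relative clause (*who interviewed more than three philosophers*), *every essay* is outside it, in the matrix VP.
QR within a single clause is free, so the lower quantifier may take scope over the higher one.
Both orderings are possible: *one cartographer* > *every essay* and *every essay* > *one cartographer*.

Yes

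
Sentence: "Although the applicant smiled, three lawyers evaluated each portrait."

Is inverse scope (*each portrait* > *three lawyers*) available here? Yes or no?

*each portrait* is a matrix argument; the adjunct is an island but the target quantifier is outside it.
Nothing blocks QR of the lower DP to a position above the higher one, so inverse scope is available.
The sentence is scopally ambiguous between *three lawyers* > *each portrait* and *each portrait* > *three lawyers*.

Yes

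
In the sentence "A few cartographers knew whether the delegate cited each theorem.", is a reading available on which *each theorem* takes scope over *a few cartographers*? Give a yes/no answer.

No

The DP *each theorem* is contained in the embedded question *whether the delegate cited each theorem*.
QR across an interrogative CP boundary is ruled out as a wh-island violation.
*each theorem* > *a few cartographers* would require crossing that boundary, which is illicit.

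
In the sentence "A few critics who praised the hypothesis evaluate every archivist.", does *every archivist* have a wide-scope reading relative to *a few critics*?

The RC *who praised the hypothesis* is an island, but *every archivist* is not inside it — it is the matrix object, a clausemate of *a few critics*.
Since no island is crossed, the inverse ordering is licensed alongside surface scope.

Yes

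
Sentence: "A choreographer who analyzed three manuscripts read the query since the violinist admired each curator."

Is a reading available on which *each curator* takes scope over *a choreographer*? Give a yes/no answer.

Structurally, *each curator* is inside the adjunct clause *since the violinist admired each curator*.
The adjunct-island constraint bars QR out of an adverbial clause.
So *each curator* cannot raise to a position above *a choreographer*.

No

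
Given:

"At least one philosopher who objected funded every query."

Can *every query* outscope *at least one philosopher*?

Yes

Although the sentence contains a relative clause (*who objected*), *every query* is outside it, in the matrix VP.
With no island boundary between them, the object can take inverse scope over the subject via ordinary QR within the clause.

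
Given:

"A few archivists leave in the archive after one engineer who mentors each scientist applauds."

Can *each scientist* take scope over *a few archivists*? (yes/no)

*each scientist* is embedded in the relative clause *who mentors each scientist*, which is itself inside the adjunct *after one engineer who mentors each scientist applauds*.
The quantifier would have to escape first the RC and then the adjunct — two independent island violations.
So the wide-scope reading for *each scientist* is blocked.

No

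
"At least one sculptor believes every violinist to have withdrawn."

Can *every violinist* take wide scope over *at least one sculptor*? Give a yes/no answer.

Yes

ECM infinitives lack a CP barrier, so *every violinist* can QR over the matrix subject *at least one sculptor*.
No island intervenes, so both surface and inverse scope are derivable.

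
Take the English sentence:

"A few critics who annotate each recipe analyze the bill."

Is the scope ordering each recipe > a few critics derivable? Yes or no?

The DP *each recipe* is contained in the relative clause *who annotate each recipe*.
Relative clauses are scope islands: a quantifier cannot QR out of a relative clause to take scope in the matrix clause.
So *each recipe* cannot raise high enough to outscope *a few critics*; only the surface ordering *a few critics* > *each recipe* is available.

No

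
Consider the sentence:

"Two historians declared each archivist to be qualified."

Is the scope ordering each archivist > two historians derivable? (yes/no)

*each archivist* is an ECM subject; ECM complements are not islands, and the embedded quantifier may take matrix scope.
With no island boundary between them, the object can take inverse scope over the subject via ordinary QR within the clause.
Both orderings are possible: *two historians* > *each archivist* and *each archivist* > *two historians*.

Yes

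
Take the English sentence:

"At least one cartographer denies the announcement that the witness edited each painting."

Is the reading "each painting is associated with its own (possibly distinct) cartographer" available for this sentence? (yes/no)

No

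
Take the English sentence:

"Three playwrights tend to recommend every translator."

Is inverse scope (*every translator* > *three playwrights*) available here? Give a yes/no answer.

Yes

*every translator* is the object of the infinitival complement of a raising predicate; raising infinitives are transparent for QR, so the two DPs are in effect clausemates.
Nothing blocks QR of the lower DP to a position above the higher one, so inverse scope is available.
So *every translator* > *three playwrights* is among the available readings.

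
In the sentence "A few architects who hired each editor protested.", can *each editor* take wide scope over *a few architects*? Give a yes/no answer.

No

The DP *each editor* is contained in the relative clause *who hired each editor*.
Relative clauses block scope extraction: QR cannot target a position outside the modified NP.
Hence only narrow scope for *each editor* (under *a few architects*) survives.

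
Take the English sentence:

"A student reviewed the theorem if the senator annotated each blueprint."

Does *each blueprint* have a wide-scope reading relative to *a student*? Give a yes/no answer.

No

*each blueprint* occurs within the adjunct clause *if the senator annotated each blueprint*.
Adjuncts are opaque for quantifier raising; a quantifier in an adjunct stays inside it.
So *each blueprint* cannot raise high enough to outscope *a student*; only the surface ordering *a student* > *each blueprint* is available.
(Only the surface reading survives: one fixed student with respect to all the relevant blueprints.)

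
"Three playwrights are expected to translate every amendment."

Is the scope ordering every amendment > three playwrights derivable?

The matrix predicate is a raising verb, whose infinitival complement is not a scope island — *every amendment* can QR into the matrix clause.
No island intervenes, so both surface and inverse scope are derivable.

Yes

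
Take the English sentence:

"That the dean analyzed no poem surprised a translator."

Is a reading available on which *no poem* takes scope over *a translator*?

*no poem* occurs within the sentential subject *that the dean analyzed no poem*.
Clausal subjects are scope islands; QR from inside the subject into the matrix is barred.
*no poem* is confined to the island and cannot take scope over *a translator*.

No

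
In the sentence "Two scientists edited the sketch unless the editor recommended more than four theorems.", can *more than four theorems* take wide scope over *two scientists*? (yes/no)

No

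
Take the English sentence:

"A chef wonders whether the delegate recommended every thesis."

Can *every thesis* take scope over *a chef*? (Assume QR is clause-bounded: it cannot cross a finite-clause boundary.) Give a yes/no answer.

*every thesis* sits inside the embedded question *whether the delegate recommended every thesis*.
An indirect question is a wh-island; the filled [Spec,CP] blocks QR across the CP edge.
*every thesis* is confined to the island and cannot take scope over *a chef*.

No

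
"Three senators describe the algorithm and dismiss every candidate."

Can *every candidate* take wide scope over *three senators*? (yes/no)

*every candidate* occurs within one conjunct of the coordinate structure (*dismiss every candidate*).
Coordinate structures are islands for non-across-the-board movement, QR included.
*every candidate* is confined to the island and cannot take scope over *three senators*.

No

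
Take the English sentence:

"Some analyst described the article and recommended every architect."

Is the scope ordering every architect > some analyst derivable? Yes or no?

No

*every architect* is embedded in one conjunct of the coordinate structure (*recommended every architect*).
QR out of a conjunct would have to apply non-ATB, which the CSC forbids.
So *every architect* cannot raise high enough to outscope *some analyst*; only the surface ordering *some analyst* > *every architect* is available.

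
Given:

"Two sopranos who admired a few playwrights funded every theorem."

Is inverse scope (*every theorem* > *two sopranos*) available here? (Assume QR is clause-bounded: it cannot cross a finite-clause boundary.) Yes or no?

Yes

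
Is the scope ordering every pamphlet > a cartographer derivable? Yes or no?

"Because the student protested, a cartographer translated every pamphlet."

Neither queried DP is inside the adjunct, so the adjunct-island constraint does not apply.
QR within a single clause is free, so the lower quantifier may take scope over the higher one.
The sentence is scopally ambiguous between *a cartographer* > *every pamphlet* and *every pamphlet* > *a cartographer*.

Yes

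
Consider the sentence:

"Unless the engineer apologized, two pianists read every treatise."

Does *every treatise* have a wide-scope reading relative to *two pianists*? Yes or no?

Although there is an adjunct clause, *every treatise* is in the main clause, not inside the adjunct.
Since no island is crossed, the inverse ordering is licensed alongside surface scope.
So *every treatise* > *two pianists* is among the available readings.

Yes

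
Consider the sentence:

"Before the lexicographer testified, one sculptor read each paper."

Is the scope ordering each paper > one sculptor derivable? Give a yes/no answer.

Neither queried DP is inside the adjunct, so the adjunct-island constraint does not apply.
Nothing blocks QR of the lower DP to a position above the higher one, so inverse scope is available.
Both orderings are possible: *one sculptor* > *each paper* and *each paper* > *one sculptor*.

Yes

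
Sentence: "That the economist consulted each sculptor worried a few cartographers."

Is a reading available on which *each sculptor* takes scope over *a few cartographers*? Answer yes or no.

*each sculptor* is embedded in the sentential subject *that the economist consulted each sculptor*.
The subject-island constraint blocks QR out of a clausal subject.
*each sculptor* > *a few cartographers* would require crossing that boundary, which is illicit.

No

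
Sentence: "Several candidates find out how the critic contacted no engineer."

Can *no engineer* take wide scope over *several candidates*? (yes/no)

No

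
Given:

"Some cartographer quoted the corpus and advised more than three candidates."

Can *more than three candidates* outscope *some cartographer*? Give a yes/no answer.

No

*more than three candidates* is embedded in one conjunct of the coordinate structure (*advised more than three candidates*).
The Coordinate Structure Constraint blocks movement (including QR) out of a single conjunct.
So the wide-scope reading for *more than three candidates* is blocked.
(Only the surface reading survives: one fixed cartographer with respect to all the relevant candidates.)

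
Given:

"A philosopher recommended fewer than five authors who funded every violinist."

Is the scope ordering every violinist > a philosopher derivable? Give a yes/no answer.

No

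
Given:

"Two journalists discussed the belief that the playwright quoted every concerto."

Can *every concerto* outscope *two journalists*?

No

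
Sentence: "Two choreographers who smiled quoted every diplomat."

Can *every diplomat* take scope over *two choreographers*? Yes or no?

Yes

Although the sentence contains a relative clause (*who smiled*), *every diplomat* is outside it, in the matrix VP.
Nothing blocks QR of the lower DP to a position above the higher one, so inverse scope is available.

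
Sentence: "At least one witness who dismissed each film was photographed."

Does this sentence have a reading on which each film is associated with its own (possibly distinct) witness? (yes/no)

No

The described interpretation is the *each film* > *at least one witness* scoping.
Structurally, *each film* is inside the relative clause *who dismissed each film*.
Relative clauses are scope islands: a quantifier cannot QR out of a relative clause to take scope in the matrix clause.
Hence only narrow scope for *each film* (under *at least one witness*) survives.
(Only the surface reading survives: one fixed witness with respect to all the relevant films.)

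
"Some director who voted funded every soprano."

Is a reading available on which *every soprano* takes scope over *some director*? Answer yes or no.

*every soprano* sits in the matrix clause, not in the relative clause on *some director*.
With no island boundary between them, the object can take inverse scope over the subject via ordinary QR within the clause.
So *every soprano* > *some director* is among the available readings.

Yes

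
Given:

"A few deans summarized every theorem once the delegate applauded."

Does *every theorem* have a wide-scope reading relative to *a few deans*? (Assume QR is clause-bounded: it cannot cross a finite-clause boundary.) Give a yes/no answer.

*every theorem* is a matrix argument; the adjunct is an island but the target quantifier is outside it.
With no island boundary between them, the object can take inverse scope over the subject via ordinary QR within the clause.
So *every theorem* > *a few deans* is among the available readings.

Yes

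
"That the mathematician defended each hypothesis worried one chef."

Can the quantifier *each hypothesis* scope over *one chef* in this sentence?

No

*each hypothesis* occurs within the sentential subject *that the mathematician defended each hypothesis*.
Subjects — clausal subjects included — are islands for extraction, and QR is no exception.
So the wide-scope reading for *each hypothesis* is blocked.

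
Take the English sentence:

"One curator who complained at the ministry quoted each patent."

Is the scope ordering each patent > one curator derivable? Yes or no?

*each patent* sits in the matrix clause, not in the relative clause on *one curator*.
With no island boundary between them, the object can take inverse scope over the subject via ordinary QR within the clause.
The sentence is scopally ambiguous between *one curator* > *each patent* and *each patent* > *one curator*.

Yes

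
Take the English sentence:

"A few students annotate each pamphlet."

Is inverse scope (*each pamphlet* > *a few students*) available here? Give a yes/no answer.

Yes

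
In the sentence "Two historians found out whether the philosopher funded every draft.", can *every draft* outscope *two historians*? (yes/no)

*every draft* is embedded in the embedded question *whether the philosopher funded every draft*.
Embedded wh-clauses are opaque for QR, so the quantifier stays inside the question.
*every draft* is confined to the island and cannot take scope over *two historians*.

No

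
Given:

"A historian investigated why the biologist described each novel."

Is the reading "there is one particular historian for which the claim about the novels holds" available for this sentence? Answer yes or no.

Yes

This is the *a historian* > *each novel* reading.
Nothing needs to raise for *a historian* > *each novel*, so no island constraint is at stake.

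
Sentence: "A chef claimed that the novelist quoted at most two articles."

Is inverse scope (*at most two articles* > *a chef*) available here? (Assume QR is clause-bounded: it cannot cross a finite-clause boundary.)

Structurally, *at most two articles* is inside the finite complement clause *that the novelist quoted at most two articles*.
With QR restricted to its own tensed clause, the embedded quantifier cannot reach a matrix scope position.
Hence only narrow scope for *at most two articles* (under *a chef*) survives.
(Only the surface reading survives: one fixed chef with respect to all the relevant articles.)

No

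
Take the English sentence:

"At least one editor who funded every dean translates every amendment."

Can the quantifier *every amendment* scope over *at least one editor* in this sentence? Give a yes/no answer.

Although the sentence contains a relative clause (*who funded every dean*), *every amendment* is outside it, in the matrix VP.
With no island boundary between them, the object can take inverse scope over the subject via ordinary QR within the clause.

Yes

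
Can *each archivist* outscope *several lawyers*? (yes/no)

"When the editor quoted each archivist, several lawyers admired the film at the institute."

*each archivist* is embedded in the adjunct clause *when the editor quoted each archivist*.
Adjuncts are opaque for quantifier raising; a quantifier in an adjunct stays inside it.
So *each archivist* cannot raise to a position above *several lawyers*.

No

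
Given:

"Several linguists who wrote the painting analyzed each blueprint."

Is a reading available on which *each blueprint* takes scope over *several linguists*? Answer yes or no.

Yes

The RC *who wrote the painting* is an island, but *each blueprint* is not inside it — it is the matrix object, a clausemate of *several linguists*.
With no island boundary between them, the object can take inverse scope over the subject via ordinary QR within the clause.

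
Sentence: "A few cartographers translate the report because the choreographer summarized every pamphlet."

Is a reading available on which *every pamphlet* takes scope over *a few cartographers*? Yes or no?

No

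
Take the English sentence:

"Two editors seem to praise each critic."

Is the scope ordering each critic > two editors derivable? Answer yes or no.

Yes

Infinitival complements of raising predicates do not block QR; *each critic* and *two editors* are effectively clausemates.
With no island boundary between them, the object can take inverse scope over the subject via ordinary QR within the clause.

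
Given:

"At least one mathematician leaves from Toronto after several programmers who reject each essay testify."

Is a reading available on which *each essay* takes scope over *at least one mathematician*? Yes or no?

No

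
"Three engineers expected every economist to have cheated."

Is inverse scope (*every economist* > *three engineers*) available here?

Yes

ECM infinitives lack a CP barrier, so *every economist* can QR over the matrix subject *three engineers*.
Since no island is crossed, the inverse ordering is licensed alongside surface scope.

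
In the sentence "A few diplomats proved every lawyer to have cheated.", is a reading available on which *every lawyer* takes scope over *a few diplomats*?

Yes

*every lawyer* is the subject of an ECM infinitive — the infinitival complement of an ECM verb is not a scope island, so *every lawyer* can raise into the matrix clause.
No island intervenes, so both surface and inverse scope are derivable.
Both orderings are possible: *a few diplomats* > *every lawyer* and *every lawyer* > *a few diplomats*.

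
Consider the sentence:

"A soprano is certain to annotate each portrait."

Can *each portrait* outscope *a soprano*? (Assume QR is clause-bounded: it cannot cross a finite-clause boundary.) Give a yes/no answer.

Yes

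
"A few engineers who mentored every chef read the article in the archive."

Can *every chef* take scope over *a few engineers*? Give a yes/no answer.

*every chef* sits inside the relative clause *who mentored every chef*.
The relative clause forms an island for QR, so the quantifier is confined to the head noun's restrictor.
So the wide-scope reading for *every chef* is blocked.

No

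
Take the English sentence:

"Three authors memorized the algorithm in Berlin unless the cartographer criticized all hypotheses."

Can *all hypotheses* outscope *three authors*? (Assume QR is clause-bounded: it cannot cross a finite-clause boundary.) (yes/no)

No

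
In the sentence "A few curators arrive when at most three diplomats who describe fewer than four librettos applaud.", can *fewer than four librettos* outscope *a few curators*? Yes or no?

No

The DP *fewer than four librettos* is contained in the relative clause *who describe fewer than four librettos*, which is itself inside the adjunct *when at most three diplomats who describe fewer than four librettos applaud*.
Nested islands: the RC island is itself inside an adjunct island, so wide scope is doubly excluded.
So *fewer than four librettos* cannot raise high enough to outscope *a few curators*; only the surface ordering *a few curators* > *fewer than four librettos* is available.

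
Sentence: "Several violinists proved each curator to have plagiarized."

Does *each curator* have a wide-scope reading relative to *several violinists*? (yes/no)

ECM infinitives lack a CP barrier, so *each curator* can QR over the matrix subject *several violinists*.
Ordinary QR to a clause-peripheral position gives the wide-scope LF for the lower DP.
Both orderings are possible: *several violinists* > *each curator* and *each curator* > *several violinists*.

Yes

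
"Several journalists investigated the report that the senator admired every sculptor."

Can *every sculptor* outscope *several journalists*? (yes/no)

No

*every sculptor* occurs within the complex NP *the report that the senator admired every sculptor*.
The Complex NP Constraint bars QR out of the complement clause of a noun.
So *every sculptor* cannot raise to a position above *several journalists*.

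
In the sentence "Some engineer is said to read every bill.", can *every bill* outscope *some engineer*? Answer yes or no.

The matrix predicate is a raising verb, whose infinitival complement is not a scope island — *every bill* can QR into the matrix clause.
Ordinary QR to a clause-peripheral position gives the wide-scope LF for the lower DP.

Yes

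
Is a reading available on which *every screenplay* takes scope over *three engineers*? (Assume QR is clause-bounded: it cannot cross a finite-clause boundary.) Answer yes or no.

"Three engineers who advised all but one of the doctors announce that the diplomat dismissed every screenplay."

No

Structurally, *every screenplay* is inside the finite complement clause *that the diplomat dismissed every screenplay*.
QR is clause-bounded, so the finite complement is a scope island for the embedded quantifier.
Hence only narrow scope for *every screenplay* (under *three engineers*) survives.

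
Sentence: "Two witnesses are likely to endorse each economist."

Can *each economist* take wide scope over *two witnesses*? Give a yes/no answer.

*each economist* is the object of the infinitival complement of a raising predicate; raising infinitives are transparent for QR, so the two DPs are in effect clausemates.
No island intervenes, so both surface and inverse scope are derivable.

Yes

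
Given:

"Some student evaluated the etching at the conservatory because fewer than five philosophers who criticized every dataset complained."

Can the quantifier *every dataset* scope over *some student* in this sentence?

No

*every dataset* occurs within the relative clause *who criticized every dataset*, which is itself inside the adjunct *because fewer than five philosophers who criticized every dataset complained*.
Nested islands: the RC island is itself inside an adjunct island, so wide scope is doubly excluded.
So the wide-scope reading for *every dataset* is blocked.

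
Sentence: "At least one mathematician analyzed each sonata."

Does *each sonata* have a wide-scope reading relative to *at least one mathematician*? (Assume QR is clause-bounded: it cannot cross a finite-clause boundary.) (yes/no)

Yes

Both DPs are arguments of the same predicate; there is no clause or island boundary between them.
QR within a single clause is free, so the lower quantifier may take scope over the higher one.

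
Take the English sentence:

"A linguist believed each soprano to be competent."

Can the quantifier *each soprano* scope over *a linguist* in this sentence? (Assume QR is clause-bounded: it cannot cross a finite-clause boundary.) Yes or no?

Yes

This is an ECM construction: *each soprano* is the infinitival subject, Case-marked by the matrix verb, and the infinitive is transparent for QR.
With no island boundary between them, the object can take inverse scope over the subject via ordinary QR within the clause.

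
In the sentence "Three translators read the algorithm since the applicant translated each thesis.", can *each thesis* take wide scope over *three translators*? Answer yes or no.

*each thesis* sits inside the adjunct clause *since the applicant translated each thesis*.
Adjuncts are opaque for quantifier raising; a quantifier in an adjunct stays inside it.
The inverse ordering *each thesis* > *three translators* is therefore underivable.

No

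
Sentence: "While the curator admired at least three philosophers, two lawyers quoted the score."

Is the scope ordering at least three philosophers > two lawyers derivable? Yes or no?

*at least three philosophers* occurs within the adjunct clause *while the curator admired at least three philosophers*.
Adjunct clauses are scope islands: a quantifier inside an adjunct cannot raise into the matrix clause.
There is no licit LF on which *at least three philosophers* c-commands *two lawyers*.

No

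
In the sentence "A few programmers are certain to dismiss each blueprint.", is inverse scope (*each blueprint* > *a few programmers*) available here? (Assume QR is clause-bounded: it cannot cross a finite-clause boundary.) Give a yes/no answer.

Yes

*each blueprint* is the object of the infinitival complement of a raising predicate; raising infinitives are transparent for QR, so the two DPs are in effect clausemates.
With no island boundary between them, the object can take inverse scope over the subject via ordinary QR within the clause.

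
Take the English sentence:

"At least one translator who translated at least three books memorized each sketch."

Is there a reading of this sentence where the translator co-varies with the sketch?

The paraphrase describes the scope ordering *each sketch* > *at least one translator*.
Although the sentence contains a relative clause (*who translated at least three books*), *each sketch* is outside it, in the matrix VP.
QR within a single clause is free, so the lower quantifier may take scope over the higher one.

Yes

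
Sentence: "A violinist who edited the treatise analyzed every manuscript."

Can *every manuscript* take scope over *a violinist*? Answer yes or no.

*every manuscript* sits in the matrix clause, not in the relative clause on *a violinist*.
Ordinary QR to a clause-peripheral position gives the wide-scope LF for the lower DP.
The sentence is scopally ambiguous between *a violinist* > *every manuscript* and *every manuscript* > *a violinist*.

Yes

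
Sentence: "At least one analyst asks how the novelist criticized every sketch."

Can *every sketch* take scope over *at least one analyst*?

*every sketch* is embedded in the embedded question *how the novelist criticized every sketch*.
Embedded questions are wh-islands: a quantifier inside an indirect question cannot QR into the matrix clause.
So the wide-scope reading for *every sketch* is blocked.

No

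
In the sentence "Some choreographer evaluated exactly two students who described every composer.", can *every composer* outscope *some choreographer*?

No

Structurally, *every composer* is inside the relative clause *who described every composer* modifying *exactly two students*.
QR out of a relative clause is ruled out by the relative-clause island constraint.
So the wide-scope reading for *every composer* is blocked.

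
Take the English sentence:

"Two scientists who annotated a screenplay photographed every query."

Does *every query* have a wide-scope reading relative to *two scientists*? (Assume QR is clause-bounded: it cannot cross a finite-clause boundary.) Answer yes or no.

Yes

*every query* sits in the matrix clause, not in the relative clause on *two scientists*.
No island intervenes, so both surface and inverse scope are derivable.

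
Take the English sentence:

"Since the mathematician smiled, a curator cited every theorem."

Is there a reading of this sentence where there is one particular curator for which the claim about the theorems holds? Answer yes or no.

The paraphrase describes the scope ordering *a curator* > *every theorem*.
Surface scope (*a curator* > *every theorem*) is always derivable; islands only block QR, not in-situ interpretation.

Yes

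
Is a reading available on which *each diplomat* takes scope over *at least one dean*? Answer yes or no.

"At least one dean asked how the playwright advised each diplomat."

*each diplomat* is embedded in the embedded question *how the playwright advised each diplomat*.
The wh-island constraint blocks QR out of an embedded interrogative.
*each diplomat* > *at least one dean* would require crossing that boundary, which is illicit.

No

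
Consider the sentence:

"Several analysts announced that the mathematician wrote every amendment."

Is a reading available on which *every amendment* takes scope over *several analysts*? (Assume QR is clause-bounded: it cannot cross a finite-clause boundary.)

No

*every amendment* occurs within the finite complement clause *that the mathematician wrote every amendment*.
With QR restricted to its own tensed clause, the embedded quantifier cannot reach a matrix scope position.
*every amendment* is confined to the island and cannot take scope over *several analysts*.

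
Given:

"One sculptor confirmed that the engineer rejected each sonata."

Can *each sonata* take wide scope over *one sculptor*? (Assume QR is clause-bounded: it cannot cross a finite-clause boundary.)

*each sonata* occurs within the finite complement clause *that the engineer rejected each sonata*.
Finite CP is the ceiling for QR here, by assumption.
So *each sonata* cannot raise high enough to outscope *one sculptor*; only the surface ordering *one sculptor* > *each sonata* is available.

No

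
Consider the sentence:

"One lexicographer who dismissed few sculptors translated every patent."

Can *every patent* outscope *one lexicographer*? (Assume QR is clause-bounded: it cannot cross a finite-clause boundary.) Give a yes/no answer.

The relative clause *who dismissed few sculptors* modifies *one lexicographer*, but *every patent* is not inside that relative clause — it is an argument of the matrix verb.
Since no island is crossed, the inverse ordering is licensed alongside surface scope.

Yes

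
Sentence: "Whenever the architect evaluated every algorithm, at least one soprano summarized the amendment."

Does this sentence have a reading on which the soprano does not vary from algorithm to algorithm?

Yes

That reading corresponds to *at least one soprano* > *every algorithm*.
Nothing needs to raise out of an island for *at least one soprano* > *every algorithm*: *at least one soprano* takes scope from its matrix position over the clause containing *every algorithm*.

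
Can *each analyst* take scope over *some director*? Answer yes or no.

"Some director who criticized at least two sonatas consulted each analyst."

Yes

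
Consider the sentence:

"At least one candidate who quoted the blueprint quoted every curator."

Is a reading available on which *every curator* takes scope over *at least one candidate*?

Yes

*every curator* sits in the matrix clause, not in the relative clause on *at least one candidate*.
Clause-internal QR can adjoin the lower DP above the subject, yielding the inverse reading.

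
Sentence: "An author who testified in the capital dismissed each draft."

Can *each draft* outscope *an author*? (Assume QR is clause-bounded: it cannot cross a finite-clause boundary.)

Yes

*each draft* is a matrix argument; only *an author* is modified by the relative clause *who testified in the capital*, so the RC island is irrelevant to the target quantifier.
QR within a single clause is free, so the lower quantifier may take scope over the higher one.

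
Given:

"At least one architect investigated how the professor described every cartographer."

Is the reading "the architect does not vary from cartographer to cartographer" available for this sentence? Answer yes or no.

The described interpretation is the *at least one architect* > *every cartographer* scoping.
Nothing needs to raise for *at least one architect* > *every cartographer*, so no island constraint is at stake.

Yes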